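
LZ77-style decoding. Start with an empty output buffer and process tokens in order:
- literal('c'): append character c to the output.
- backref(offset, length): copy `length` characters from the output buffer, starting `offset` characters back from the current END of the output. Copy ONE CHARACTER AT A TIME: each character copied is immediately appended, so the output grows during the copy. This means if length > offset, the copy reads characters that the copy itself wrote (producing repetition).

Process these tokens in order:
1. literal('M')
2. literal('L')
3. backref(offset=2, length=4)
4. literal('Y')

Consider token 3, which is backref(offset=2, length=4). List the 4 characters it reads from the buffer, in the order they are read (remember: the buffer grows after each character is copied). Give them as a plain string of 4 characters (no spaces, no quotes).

Answer: MLML

Derivation:
Token 1: literal('M'). Output: "M"
Token 2: literal('L'). Output: "ML"
Token 3: backref(off=2, len=4). Buffer before: "ML" (len 2)
  byte 1: read out[0]='M', append. Buffer now: "MLM"
  byte 2: read out[1]='L', append. Buffer now: "MLML"
  byte 3: read out[2]='M', append. Buffer now: "MLMLM"
  byte 4: read out[3]='L', append. Buffer now: "MLMLML"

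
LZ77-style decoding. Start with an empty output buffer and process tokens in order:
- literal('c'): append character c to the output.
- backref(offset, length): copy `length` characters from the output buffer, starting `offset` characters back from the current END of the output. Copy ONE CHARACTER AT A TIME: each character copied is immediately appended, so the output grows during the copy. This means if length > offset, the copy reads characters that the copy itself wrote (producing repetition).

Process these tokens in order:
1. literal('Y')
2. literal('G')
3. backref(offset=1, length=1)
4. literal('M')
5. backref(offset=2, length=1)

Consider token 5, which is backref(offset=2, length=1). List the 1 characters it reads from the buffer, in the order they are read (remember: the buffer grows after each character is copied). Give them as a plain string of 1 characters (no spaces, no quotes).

Token 1: literal('Y'). Output: "Y"
Token 2: literal('G'). Output: "YG"
Token 3: backref(off=1, len=1). Copied 'G' from pos 1. Output: "YGG"
Token 4: literal('M'). Output: "YGGM"
Token 5: backref(off=2, len=1). Buffer before: "YGGM" (len 4)
  byte 1: read out[2]='G', append. Buffer now: "YGGMG"

Answer: G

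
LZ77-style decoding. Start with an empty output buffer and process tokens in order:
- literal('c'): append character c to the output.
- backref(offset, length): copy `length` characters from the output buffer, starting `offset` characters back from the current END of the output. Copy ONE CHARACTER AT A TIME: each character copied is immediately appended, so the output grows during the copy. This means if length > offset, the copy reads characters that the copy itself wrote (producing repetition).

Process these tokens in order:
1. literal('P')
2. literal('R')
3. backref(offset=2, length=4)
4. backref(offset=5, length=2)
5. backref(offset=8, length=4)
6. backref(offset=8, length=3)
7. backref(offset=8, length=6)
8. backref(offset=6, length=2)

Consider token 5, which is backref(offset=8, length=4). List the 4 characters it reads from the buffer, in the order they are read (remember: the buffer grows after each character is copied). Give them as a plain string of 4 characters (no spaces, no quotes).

Token 1: literal('P'). Output: "P"
Token 2: literal('R'). Output: "PR"
Token 3: backref(off=2, len=4) (overlapping!). Copied 'PRPR' from pos 0. Output: "PRPRPR"
Token 4: backref(off=5, len=2). Copied 'RP' from pos 1. Output: "PRPRPRRP"
Token 5: backref(off=8, len=4). Buffer before: "PRPRPRRP" (len 8)
  byte 1: read out[0]='P', append. Buffer now: "PRPRPRRPP"
  byte 2: read out[1]='R', append. Buffer now: "PRPRPRRPPR"
  byte 3: read out[2]='P', append. Buffer now: "PRPRPRRPPRP"
  byte 4: read out[3]='R', append. Buffer now: "PRPRPRRPPRPR"

Answer: PRPR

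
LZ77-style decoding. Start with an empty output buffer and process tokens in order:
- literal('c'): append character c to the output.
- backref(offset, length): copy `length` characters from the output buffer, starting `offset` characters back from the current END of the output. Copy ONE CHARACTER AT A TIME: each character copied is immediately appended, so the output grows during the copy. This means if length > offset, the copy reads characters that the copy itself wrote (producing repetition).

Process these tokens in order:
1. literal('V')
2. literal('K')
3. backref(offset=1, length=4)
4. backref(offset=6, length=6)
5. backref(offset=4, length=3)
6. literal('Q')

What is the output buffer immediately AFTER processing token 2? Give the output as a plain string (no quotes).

Token 1: literal('V'). Output: "V"
Token 2: literal('K'). Output: "VK"

Answer: VK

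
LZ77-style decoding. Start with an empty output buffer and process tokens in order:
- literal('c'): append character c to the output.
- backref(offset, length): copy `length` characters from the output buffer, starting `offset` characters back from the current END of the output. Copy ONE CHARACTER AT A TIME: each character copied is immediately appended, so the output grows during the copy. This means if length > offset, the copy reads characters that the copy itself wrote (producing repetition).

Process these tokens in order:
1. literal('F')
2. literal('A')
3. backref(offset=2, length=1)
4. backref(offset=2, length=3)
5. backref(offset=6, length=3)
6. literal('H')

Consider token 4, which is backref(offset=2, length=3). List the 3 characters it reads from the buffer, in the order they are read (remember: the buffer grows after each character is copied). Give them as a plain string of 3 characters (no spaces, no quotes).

Answer: AFA

Derivation:
Token 1: literal('F'). Output: "F"
Token 2: literal('A'). Output: "FA"
Token 3: backref(off=2, len=1). Copied 'F' from pos 0. Output: "FAF"
Token 4: backref(off=2, len=3). Buffer before: "FAF" (len 3)
  byte 1: read out[1]='A', append. Buffer now: "FAFA"
  byte 2: read out[2]='F', append. Buffer now: "FAFAF"
  byte 3: read out[3]='A', append. Buffer now: "FAFAFA"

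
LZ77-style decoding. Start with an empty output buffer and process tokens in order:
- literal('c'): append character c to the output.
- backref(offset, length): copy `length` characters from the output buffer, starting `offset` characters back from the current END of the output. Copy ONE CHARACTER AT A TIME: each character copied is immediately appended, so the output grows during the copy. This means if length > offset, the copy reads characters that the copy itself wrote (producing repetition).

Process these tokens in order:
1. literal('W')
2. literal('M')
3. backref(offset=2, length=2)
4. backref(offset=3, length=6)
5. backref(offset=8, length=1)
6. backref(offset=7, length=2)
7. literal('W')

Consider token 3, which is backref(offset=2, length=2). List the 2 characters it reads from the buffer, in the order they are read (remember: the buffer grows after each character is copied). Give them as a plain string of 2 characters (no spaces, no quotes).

Token 1: literal('W'). Output: "W"
Token 2: literal('M'). Output: "WM"
Token 3: backref(off=2, len=2). Buffer before: "WM" (len 2)
  byte 1: read out[0]='W', append. Buffer now: "WMW"
  byte 2: read out[1]='M', append. Buffer now: "WMWM"

Answer: WM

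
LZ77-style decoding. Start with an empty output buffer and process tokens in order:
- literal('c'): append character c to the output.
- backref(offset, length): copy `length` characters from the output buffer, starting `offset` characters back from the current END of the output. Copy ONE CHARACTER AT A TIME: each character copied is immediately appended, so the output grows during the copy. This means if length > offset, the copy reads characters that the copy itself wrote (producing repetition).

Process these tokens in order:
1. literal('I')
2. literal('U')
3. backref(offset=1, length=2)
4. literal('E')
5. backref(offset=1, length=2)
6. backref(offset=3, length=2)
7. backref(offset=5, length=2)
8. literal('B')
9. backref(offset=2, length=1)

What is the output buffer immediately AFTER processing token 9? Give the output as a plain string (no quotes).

Token 1: literal('I'). Output: "I"
Token 2: literal('U'). Output: "IU"
Token 3: backref(off=1, len=2) (overlapping!). Copied 'UU' from pos 1. Output: "IUUU"
Token 4: literal('E'). Output: "IUUUE"
Token 5: backref(off=1, len=2) (overlapping!). Copied 'EE' from pos 4. Output: "IUUUEEE"
Token 6: backref(off=3, len=2). Copied 'EE' from pos 4. Output: "IUUUEEEEE"
Token 7: backref(off=5, len=2). Copied 'EE' from pos 4. Output: "IUUUEEEEEEE"
Token 8: literal('B'). Output: "IUUUEEEEEEEB"
Token 9: backref(off=2, len=1). Copied 'E' from pos 10. Output: "IUUUEEEEEEEBE"

Answer: IUUUEEEEEEEBE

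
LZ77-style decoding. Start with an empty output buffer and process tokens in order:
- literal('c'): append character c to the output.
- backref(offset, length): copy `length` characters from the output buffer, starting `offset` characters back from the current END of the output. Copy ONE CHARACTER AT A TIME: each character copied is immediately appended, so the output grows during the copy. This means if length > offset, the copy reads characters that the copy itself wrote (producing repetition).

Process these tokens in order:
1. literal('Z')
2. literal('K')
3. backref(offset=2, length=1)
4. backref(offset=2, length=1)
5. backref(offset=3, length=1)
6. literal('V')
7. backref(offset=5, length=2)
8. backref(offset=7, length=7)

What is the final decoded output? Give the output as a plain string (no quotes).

Token 1: literal('Z'). Output: "Z"
Token 2: literal('K'). Output: "ZK"
Token 3: backref(off=2, len=1). Copied 'Z' from pos 0. Output: "ZKZ"
Token 4: backref(off=2, len=1). Copied 'K' from pos 1. Output: "ZKZK"
Token 5: backref(off=3, len=1). Copied 'K' from pos 1. Output: "ZKZKK"
Token 6: literal('V'). Output: "ZKZKKV"
Token 7: backref(off=5, len=2). Copied 'KZ' from pos 1. Output: "ZKZKKVKZ"
Token 8: backref(off=7, len=7). Copied 'KZKKVKZ' from pos 1. Output: "ZKZKKVKZKZKKVKZ"

Answer: ZKZKKVKZKZKKVKZ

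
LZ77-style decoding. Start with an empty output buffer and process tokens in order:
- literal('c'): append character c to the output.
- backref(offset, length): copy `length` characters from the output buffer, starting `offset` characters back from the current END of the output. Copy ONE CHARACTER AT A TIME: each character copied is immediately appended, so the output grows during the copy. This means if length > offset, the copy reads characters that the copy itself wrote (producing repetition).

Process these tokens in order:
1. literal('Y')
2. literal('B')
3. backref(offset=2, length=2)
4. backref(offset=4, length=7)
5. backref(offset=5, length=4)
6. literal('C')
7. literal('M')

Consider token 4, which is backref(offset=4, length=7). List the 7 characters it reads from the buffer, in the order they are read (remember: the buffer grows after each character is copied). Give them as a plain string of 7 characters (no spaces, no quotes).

Token 1: literal('Y'). Output: "Y"
Token 2: literal('B'). Output: "YB"
Token 3: backref(off=2, len=2). Copied 'YB' from pos 0. Output: "YBYB"
Token 4: backref(off=4, len=7). Buffer before: "YBYB" (len 4)
  byte 1: read out[0]='Y', append. Buffer now: "YBYBY"
  byte 2: read out[1]='B', append. Buffer now: "YBYBYB"
  byte 3: read out[2]='Y', append. Buffer now: "YBYBYBY"
  byte 4: read out[3]='B', append. Buffer now: "YBYBYBYB"
  byte 5: read out[4]='Y', append. Buffer now: "YBYBYBYBY"
  byte 6: read out[5]='B', append. Buffer now: "YBYBYBYBYB"
  byte 7: read out[6]='Y', append. Buffer now: "YBYBYBYBYBY"

Answer: YBYBYBY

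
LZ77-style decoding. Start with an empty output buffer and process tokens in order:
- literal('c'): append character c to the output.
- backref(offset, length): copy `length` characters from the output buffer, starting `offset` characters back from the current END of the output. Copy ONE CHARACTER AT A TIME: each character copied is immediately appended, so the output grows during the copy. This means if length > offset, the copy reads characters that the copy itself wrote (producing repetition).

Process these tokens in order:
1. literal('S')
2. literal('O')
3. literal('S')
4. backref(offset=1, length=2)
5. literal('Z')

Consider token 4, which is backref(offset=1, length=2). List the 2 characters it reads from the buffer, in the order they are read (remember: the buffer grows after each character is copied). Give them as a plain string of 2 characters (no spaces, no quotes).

Token 1: literal('S'). Output: "S"
Token 2: literal('O'). Output: "SO"
Token 3: literal('S'). Output: "SOS"
Token 4: backref(off=1, len=2). Buffer before: "SOS" (len 3)
  byte 1: read out[2]='S', append. Buffer now: "SOSS"
  byte 2: read out[3]='S', append. Buffer now: "SOSSS"

Answer: SS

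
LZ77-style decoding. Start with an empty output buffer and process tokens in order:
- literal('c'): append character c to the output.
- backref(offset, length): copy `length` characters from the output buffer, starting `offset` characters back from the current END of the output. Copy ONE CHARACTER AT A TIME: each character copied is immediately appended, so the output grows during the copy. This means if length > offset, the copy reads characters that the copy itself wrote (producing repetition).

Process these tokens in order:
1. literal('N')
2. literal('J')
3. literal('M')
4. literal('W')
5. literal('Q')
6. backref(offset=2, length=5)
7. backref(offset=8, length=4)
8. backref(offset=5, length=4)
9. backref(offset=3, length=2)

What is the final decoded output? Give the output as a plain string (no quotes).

Token 1: literal('N'). Output: "N"
Token 2: literal('J'). Output: "NJ"
Token 3: literal('M'). Output: "NJM"
Token 4: literal('W'). Output: "NJMW"
Token 5: literal('Q'). Output: "NJMWQ"
Token 6: backref(off=2, len=5) (overlapping!). Copied 'WQWQW' from pos 3. Output: "NJMWQWQWQW"
Token 7: backref(off=8, len=4). Copied 'MWQW' from pos 2. Output: "NJMWQWQWQWMWQW"
Token 8: backref(off=5, len=4). Copied 'WMWQ' from pos 9. Output: "NJMWQWQWQWMWQWWMWQ"
Token 9: backref(off=3, len=2). Copied 'MW' from pos 15. Output: "NJMWQWQWQWMWQWWMWQMW"

Answer: NJMWQWQWQWMWQWWMWQMW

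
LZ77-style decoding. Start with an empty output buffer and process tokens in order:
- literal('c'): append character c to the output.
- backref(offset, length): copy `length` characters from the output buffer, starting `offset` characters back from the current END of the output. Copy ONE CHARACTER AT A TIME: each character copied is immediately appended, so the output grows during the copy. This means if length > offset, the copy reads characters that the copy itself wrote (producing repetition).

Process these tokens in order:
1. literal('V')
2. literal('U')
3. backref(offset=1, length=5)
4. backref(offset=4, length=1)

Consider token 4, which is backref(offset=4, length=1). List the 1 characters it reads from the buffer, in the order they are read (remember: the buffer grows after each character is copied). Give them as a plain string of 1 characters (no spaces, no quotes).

Answer: U

Derivation:
Token 1: literal('V'). Output: "V"
Token 2: literal('U'). Output: "VU"
Token 3: backref(off=1, len=5) (overlapping!). Copied 'UUUUU' from pos 1. Output: "VUUUUUU"
Token 4: backref(off=4, len=1). Buffer before: "VUUUUUU" (len 7)
  byte 1: read out[3]='U', append. Buffer now: "VUUUUUUU"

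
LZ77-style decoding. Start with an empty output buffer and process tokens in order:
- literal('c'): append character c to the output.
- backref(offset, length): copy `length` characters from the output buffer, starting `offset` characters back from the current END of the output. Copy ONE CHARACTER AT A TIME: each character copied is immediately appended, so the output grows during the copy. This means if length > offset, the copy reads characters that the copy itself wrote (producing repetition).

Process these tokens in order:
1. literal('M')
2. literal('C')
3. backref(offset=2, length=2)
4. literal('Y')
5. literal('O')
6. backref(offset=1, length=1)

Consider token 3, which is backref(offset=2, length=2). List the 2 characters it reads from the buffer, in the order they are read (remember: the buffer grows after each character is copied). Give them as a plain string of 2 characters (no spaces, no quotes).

Answer: MC

Derivation:
Token 1: literal('M'). Output: "M"
Token 2: literal('C'). Output: "MC"
Token 3: backref(off=2, len=2). Buffer before: "MC" (len 2)
  byte 1: read out[0]='M', append. Buffer now: "MCM"
  byte 2: read out[1]='C', append. Buffer now: "MCMC"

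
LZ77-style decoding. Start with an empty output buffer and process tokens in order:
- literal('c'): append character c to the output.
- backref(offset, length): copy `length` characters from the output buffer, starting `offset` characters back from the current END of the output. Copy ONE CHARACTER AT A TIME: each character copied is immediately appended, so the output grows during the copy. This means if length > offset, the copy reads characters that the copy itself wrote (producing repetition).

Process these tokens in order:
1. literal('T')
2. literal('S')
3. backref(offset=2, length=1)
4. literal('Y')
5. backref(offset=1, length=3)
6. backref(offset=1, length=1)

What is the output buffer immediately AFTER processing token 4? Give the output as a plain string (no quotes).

Token 1: literal('T'). Output: "T"
Token 2: literal('S'). Output: "TS"
Token 3: backref(off=2, len=1). Copied 'T' from pos 0. Output: "TST"
Token 4: literal('Y'). Output: "TSTY"

Answer: TSTY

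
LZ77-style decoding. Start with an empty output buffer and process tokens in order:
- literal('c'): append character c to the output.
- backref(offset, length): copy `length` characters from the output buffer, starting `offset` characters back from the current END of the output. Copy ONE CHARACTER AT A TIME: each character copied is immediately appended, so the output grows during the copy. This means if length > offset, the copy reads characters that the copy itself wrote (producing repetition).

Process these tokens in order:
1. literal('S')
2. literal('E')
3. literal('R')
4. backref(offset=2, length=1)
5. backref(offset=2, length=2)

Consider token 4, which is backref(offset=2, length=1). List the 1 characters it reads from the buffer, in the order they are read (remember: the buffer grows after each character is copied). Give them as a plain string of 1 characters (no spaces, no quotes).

Answer: E

Derivation:
Token 1: literal('S'). Output: "S"
Token 2: literal('E'). Output: "SE"
Token 3: literal('R'). Output: "SER"
Token 4: backref(off=2, len=1). Buffer before: "SER" (len 3)
  byte 1: read out[1]='E', append. Buffer now: "SERE"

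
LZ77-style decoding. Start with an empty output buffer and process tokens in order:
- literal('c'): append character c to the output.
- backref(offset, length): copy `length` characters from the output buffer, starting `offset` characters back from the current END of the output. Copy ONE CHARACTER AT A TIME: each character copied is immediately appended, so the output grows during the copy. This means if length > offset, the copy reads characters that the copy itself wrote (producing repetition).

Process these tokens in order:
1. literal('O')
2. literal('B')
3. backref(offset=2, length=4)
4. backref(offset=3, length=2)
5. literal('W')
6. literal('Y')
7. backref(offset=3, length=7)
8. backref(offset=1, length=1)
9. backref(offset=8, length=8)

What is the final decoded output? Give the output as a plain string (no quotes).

Answer: OBOBOBBOWYOWYOWYOOOWYOWYOO

Derivation:
Token 1: literal('O'). Output: "O"
Token 2: literal('B'). Output: "OB"
Token 3: backref(off=2, len=4) (overlapping!). Copied 'OBOB' from pos 0. Output: "OBOBOB"
Token 4: backref(off=3, len=2). Copied 'BO' from pos 3. Output: "OBOBOBBO"
Token 5: literal('W'). Output: "OBOBOBBOW"
Token 6: literal('Y'). Output: "OBOBOBBOWY"
Token 7: backref(off=3, len=7) (overlapping!). Copied 'OWYOWYO' from pos 7. Output: "OBOBOBBOWYOWYOWYO"
Token 8: backref(off=1, len=1). Copied 'O' from pos 16. Output: "OBOBOBBOWYOWYOWYOO"
Token 9: backref(off=8, len=8). Copied 'OWYOWYOO' from pos 10. Output: "OBOBOBBOWYOWYOWYOOOWYOWYOO"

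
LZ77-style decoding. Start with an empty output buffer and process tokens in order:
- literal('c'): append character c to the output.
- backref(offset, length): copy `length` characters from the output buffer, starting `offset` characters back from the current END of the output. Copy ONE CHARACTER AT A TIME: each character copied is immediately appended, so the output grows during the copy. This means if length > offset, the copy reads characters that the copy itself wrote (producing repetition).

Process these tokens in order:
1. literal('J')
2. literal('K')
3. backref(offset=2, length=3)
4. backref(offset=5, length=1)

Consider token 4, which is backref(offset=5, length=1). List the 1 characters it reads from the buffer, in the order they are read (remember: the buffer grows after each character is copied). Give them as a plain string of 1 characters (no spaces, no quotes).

Token 1: literal('J'). Output: "J"
Token 2: literal('K'). Output: "JK"
Token 3: backref(off=2, len=3) (overlapping!). Copied 'JKJ' from pos 0. Output: "JKJKJ"
Token 4: backref(off=5, len=1). Buffer before: "JKJKJ" (len 5)
  byte 1: read out[0]='J', append. Buffer now: "JKJKJJ"

Answer: J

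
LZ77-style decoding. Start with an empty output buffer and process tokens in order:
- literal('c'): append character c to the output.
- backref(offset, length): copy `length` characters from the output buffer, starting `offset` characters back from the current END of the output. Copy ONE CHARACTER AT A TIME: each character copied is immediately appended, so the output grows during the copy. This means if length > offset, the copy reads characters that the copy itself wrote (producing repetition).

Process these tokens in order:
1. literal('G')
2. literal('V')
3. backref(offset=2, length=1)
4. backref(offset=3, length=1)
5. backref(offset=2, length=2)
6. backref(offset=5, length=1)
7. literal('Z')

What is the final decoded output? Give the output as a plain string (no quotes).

Token 1: literal('G'). Output: "G"
Token 2: literal('V'). Output: "GV"
Token 3: backref(off=2, len=1). Copied 'G' from pos 0. Output: "GVG"
Token 4: backref(off=3, len=1). Copied 'G' from pos 0. Output: "GVGG"
Token 5: backref(off=2, len=2). Copied 'GG' from pos 2. Output: "GVGGGG"
Token 6: backref(off=5, len=1). Copied 'V' from pos 1. Output: "GVGGGGV"
Token 7: literal('Z'). Output: "GVGGGGVZ"

Answer: GVGGGGVZ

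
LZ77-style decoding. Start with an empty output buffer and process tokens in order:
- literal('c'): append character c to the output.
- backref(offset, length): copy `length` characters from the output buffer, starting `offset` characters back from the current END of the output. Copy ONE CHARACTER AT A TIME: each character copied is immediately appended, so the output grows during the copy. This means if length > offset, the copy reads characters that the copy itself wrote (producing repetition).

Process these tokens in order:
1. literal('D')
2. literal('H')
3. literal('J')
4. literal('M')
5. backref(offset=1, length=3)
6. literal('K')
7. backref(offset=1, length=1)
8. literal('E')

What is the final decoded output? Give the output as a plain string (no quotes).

Token 1: literal('D'). Output: "D"
Token 2: literal('H'). Output: "DH"
Token 3: literal('J'). Output: "DHJ"
Token 4: literal('M'). Output: "DHJM"
Token 5: backref(off=1, len=3) (overlapping!). Copied 'MMM' from pos 3. Output: "DHJMMMM"
Token 6: literal('K'). Output: "DHJMMMMK"
Token 7: backref(off=1, len=1). Copied 'K' from pos 7. Output: "DHJMMMMKK"
Token 8: literal('E'). Output: "DHJMMMMKKE"

Answer: DHJMMMMKKE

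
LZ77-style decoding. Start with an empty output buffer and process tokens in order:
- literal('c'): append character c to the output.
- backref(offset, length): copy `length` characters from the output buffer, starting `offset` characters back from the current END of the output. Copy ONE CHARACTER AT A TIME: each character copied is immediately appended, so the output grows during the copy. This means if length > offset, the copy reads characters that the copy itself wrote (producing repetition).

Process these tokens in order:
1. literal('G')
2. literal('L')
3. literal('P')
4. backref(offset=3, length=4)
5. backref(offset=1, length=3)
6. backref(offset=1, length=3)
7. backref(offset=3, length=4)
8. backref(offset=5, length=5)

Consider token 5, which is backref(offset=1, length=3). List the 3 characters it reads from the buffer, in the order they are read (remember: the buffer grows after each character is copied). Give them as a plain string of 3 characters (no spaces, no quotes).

Token 1: literal('G'). Output: "G"
Token 2: literal('L'). Output: "GL"
Token 3: literal('P'). Output: "GLP"
Token 4: backref(off=3, len=4) (overlapping!). Copied 'GLPG' from pos 0. Output: "GLPGLPG"
Token 5: backref(off=1, len=3). Buffer before: "GLPGLPG" (len 7)
  byte 1: read out[6]='G', append. Buffer now: "GLPGLPGG"
  byte 2: read out[7]='G', append. Buffer now: "GLPGLPGGG"
  byte 3: read out[8]='G', append. Buffer now: "GLPGLPGGGG"

Answer: GGG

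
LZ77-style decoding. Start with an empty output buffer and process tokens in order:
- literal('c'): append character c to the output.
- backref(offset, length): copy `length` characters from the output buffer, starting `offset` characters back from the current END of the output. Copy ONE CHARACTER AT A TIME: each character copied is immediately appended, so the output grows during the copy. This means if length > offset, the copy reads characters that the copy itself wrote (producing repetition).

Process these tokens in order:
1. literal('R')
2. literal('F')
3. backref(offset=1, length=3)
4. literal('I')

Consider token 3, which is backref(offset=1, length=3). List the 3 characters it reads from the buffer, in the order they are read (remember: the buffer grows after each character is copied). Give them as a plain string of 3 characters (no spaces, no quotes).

Token 1: literal('R'). Output: "R"
Token 2: literal('F'). Output: "RF"
Token 3: backref(off=1, len=3). Buffer before: "RF" (len 2)
  byte 1: read out[1]='F', append. Buffer now: "RFF"
  byte 2: read out[2]='F', append. Buffer now: "RFFF"
  byte 3: read out[3]='F', append. Buffer now: "RFFFF"

Answer: FFF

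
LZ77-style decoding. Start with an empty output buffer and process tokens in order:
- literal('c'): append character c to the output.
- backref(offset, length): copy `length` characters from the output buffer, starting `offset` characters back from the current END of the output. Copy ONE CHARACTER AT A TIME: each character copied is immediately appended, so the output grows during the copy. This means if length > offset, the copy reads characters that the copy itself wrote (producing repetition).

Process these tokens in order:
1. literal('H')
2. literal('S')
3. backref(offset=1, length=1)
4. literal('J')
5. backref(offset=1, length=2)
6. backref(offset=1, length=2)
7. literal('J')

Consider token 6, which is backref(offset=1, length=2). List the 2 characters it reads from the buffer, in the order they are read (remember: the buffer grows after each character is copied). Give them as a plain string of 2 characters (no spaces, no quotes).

Answer: JJ

Derivation:
Token 1: literal('H'). Output: "H"
Token 2: literal('S'). Output: "HS"
Token 3: backref(off=1, len=1). Copied 'S' from pos 1. Output: "HSS"
Token 4: literal('J'). Output: "HSSJ"
Token 5: backref(off=1, len=2) (overlapping!). Copied 'JJ' from pos 3. Output: "HSSJJJ"
Token 6: backref(off=1, len=2). Buffer before: "HSSJJJ" (len 6)
  byte 1: read out[5]='J', append. Buffer now: "HSSJJJJ"
  byte 2: read out[6]='J', append. Buffer now: "HSSJJJJJ"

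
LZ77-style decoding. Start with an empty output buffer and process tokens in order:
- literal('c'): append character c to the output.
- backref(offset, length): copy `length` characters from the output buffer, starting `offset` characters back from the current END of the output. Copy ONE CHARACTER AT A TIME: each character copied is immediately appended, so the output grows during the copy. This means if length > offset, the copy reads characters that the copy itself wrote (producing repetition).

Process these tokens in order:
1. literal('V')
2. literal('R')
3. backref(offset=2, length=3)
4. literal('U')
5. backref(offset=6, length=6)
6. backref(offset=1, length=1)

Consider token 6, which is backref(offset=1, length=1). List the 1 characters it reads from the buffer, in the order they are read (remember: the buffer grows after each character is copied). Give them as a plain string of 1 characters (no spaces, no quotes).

Answer: U

Derivation:
Token 1: literal('V'). Output: "V"
Token 2: literal('R'). Output: "VR"
Token 3: backref(off=2, len=3) (overlapping!). Copied 'VRV' from pos 0. Output: "VRVRV"
Token 4: literal('U'). Output: "VRVRVU"
Token 5: backref(off=6, len=6). Copied 'VRVRVU' from pos 0. Output: "VRVRVUVRVRVU"
Token 6: backref(off=1, len=1). Buffer before: "VRVRVUVRVRVU" (len 12)
  byte 1: read out[11]='U', append. Buffer now: "VRVRVUVRVRVUU"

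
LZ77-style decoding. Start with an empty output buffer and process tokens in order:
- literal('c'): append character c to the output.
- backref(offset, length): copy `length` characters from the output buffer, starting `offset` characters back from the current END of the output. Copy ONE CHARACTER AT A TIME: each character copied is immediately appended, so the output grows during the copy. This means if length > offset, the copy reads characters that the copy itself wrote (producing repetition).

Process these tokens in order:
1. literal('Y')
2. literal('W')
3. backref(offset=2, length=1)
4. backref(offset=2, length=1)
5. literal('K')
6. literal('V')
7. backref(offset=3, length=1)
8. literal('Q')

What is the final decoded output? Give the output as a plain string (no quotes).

Token 1: literal('Y'). Output: "Y"
Token 2: literal('W'). Output: "YW"
Token 3: backref(off=2, len=1). Copied 'Y' from pos 0. Output: "YWY"
Token 4: backref(off=2, len=1). Copied 'W' from pos 1. Output: "YWYW"
Token 5: literal('K'). Output: "YWYWK"
Token 6: literal('V'). Output: "YWYWKV"
Token 7: backref(off=3, len=1). Copied 'W' from pos 3. Output: "YWYWKVW"
Token 8: literal('Q'). Output: "YWYWKVWQ"

Answer: YWYWKVWQ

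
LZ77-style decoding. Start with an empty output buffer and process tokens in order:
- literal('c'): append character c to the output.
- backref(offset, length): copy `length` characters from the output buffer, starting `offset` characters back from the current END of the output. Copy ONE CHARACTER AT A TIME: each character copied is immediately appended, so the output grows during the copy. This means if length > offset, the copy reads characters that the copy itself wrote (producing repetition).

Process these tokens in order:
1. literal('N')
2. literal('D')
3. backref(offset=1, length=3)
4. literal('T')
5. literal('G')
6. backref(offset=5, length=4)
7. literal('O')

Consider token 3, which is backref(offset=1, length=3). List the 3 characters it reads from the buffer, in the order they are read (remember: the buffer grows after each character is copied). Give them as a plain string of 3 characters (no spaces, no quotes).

Token 1: literal('N'). Output: "N"
Token 2: literal('D'). Output: "ND"
Token 3: backref(off=1, len=3). Buffer before: "ND" (len 2)
  byte 1: read out[1]='D', append. Buffer now: "NDD"
  byte 2: read out[2]='D', append. Buffer now: "NDDD"
  byte 3: read out[3]='D', append. Buffer now: "NDDDD"

Answer: DDD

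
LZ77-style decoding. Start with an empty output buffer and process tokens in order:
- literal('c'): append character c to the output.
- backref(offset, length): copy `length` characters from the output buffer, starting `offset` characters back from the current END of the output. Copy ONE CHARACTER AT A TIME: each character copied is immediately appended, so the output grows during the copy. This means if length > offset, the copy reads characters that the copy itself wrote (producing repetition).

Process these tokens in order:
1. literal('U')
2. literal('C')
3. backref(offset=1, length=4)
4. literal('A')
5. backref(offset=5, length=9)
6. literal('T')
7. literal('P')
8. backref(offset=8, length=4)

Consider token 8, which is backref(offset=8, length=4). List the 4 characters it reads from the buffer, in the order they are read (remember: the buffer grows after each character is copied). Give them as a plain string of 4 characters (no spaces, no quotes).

Answer: CACC

Derivation:
Token 1: literal('U'). Output: "U"
Token 2: literal('C'). Output: "UC"
Token 3: backref(off=1, len=4) (overlapping!). Copied 'CCCC' from pos 1. Output: "UCCCCC"
Token 4: literal('A'). Output: "UCCCCCA"
Token 5: backref(off=5, len=9) (overlapping!). Copied 'CCCCACCCC' from pos 2. Output: "UCCCCCACCCCACCCC"
Token 6: literal('T'). Output: "UCCCCCACCCCACCCCT"
Token 7: literal('P'). Output: "UCCCCCACCCCACCCCTP"
Token 8: backref(off=8, len=4). Buffer before: "UCCCCCACCCCACCCCTP" (len 18)
  byte 1: read out[10]='C', append. Buffer now: "UCCCCCACCCCACCCCTPC"
  byte 2: read out[11]='A', append. Buffer now: "UCCCCCACCCCACCCCTPCA"
  byte 3: read out[12]='C', append. Buffer now: "UCCCCCACCCCACCCCTPCAC"
  byte 4: read out[13]='C', append. Buffer now: "UCCCCCACCCCACCCCTPCACC"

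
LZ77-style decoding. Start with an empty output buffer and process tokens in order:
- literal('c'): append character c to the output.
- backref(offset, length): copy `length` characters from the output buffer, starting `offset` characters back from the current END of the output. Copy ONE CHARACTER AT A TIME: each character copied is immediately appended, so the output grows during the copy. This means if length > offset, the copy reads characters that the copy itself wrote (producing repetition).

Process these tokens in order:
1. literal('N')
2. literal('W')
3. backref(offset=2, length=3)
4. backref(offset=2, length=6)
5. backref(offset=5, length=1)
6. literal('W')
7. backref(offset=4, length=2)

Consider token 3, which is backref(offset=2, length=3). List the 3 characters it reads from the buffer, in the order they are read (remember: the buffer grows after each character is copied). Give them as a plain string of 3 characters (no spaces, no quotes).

Answer: NWN

Derivation:
Token 1: literal('N'). Output: "N"
Token 2: literal('W'). Output: "NW"
Token 3: backref(off=2, len=3). Buffer before: "NW" (len 2)
  byte 1: read out[0]='N', append. Buffer now: "NWN"
  byte 2: read out[1]='W', append. Buffer now: "NWNW"
  byte 3: read out[2]='N', append. Buffer now: "NWNWN"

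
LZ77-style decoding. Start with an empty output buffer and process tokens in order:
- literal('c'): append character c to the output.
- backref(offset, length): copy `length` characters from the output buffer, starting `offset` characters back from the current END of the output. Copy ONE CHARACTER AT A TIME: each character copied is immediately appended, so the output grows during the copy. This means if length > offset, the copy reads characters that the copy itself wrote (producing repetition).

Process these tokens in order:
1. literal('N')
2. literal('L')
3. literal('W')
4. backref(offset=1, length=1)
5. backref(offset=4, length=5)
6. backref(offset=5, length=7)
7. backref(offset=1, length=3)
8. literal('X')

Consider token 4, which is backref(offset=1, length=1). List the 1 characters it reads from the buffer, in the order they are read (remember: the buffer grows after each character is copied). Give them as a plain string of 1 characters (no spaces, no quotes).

Token 1: literal('N'). Output: "N"
Token 2: literal('L'). Output: "NL"
Token 3: literal('W'). Output: "NLW"
Token 4: backref(off=1, len=1). Buffer before: "NLW" (len 3)
  byte 1: read out[2]='W', append. Buffer now: "NLWW"

Answer: W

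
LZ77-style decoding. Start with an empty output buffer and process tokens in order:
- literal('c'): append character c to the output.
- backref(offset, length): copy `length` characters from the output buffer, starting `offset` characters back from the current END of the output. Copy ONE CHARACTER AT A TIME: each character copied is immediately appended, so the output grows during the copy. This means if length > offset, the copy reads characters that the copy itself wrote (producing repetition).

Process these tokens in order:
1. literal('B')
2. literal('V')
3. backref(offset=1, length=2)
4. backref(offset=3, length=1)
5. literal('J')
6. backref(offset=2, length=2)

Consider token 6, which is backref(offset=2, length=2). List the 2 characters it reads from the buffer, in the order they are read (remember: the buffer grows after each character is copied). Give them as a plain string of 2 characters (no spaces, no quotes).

Token 1: literal('B'). Output: "B"
Token 2: literal('V'). Output: "BV"
Token 3: backref(off=1, len=2) (overlapping!). Copied 'VV' from pos 1. Output: "BVVV"
Token 4: backref(off=3, len=1). Copied 'V' from pos 1. Output: "BVVVV"
Token 5: literal('J'). Output: "BVVVVJ"
Token 6: backref(off=2, len=2). Buffer before: "BVVVVJ" (len 6)
  byte 1: read out[4]='V', append. Buffer now: "BVVVVJV"
  byte 2: read out[5]='J', append. Buffer now: "BVVVVJVJ"

Answer: VJ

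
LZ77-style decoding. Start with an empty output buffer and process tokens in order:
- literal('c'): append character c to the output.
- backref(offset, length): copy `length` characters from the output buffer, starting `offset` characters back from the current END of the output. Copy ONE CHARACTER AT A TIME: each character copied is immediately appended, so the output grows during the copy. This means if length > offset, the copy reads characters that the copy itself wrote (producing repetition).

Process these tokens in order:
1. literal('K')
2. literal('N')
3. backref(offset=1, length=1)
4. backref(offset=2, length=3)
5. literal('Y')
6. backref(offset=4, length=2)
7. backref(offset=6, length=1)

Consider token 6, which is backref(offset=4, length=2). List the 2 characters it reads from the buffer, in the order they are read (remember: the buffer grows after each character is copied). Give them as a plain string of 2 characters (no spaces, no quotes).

Answer: NN

Derivation:
Token 1: literal('K'). Output: "K"
Token 2: literal('N'). Output: "KN"
Token 3: backref(off=1, len=1). Copied 'N' from pos 1. Output: "KNN"
Token 4: backref(off=2, len=3) (overlapping!). Copied 'NNN' from pos 1. Output: "KNNNNN"
Token 5: literal('Y'). Output: "KNNNNNY"
Token 6: backref(off=4, len=2). Buffer before: "KNNNNNY" (len 7)
  byte 1: read out[3]='N', append. Buffer now: "KNNNNNYN"
  byte 2: read out[4]='N', append. Buffer now: "KNNNNNYNN"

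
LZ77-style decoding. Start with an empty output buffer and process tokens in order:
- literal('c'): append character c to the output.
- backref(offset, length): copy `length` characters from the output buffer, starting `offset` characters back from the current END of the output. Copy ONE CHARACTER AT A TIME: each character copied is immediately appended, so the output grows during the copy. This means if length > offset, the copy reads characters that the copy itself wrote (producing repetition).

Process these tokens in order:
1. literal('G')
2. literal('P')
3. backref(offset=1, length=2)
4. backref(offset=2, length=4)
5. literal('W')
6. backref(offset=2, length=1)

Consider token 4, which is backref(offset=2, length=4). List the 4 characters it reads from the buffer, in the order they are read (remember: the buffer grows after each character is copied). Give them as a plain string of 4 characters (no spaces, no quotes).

Answer: PPPP

Derivation:
Token 1: literal('G'). Output: "G"
Token 2: literal('P'). Output: "GP"
Token 3: backref(off=1, len=2) (overlapping!). Copied 'PP' from pos 1. Output: "GPPP"
Token 4: backref(off=2, len=4). Buffer before: "GPPP" (len 4)
  byte 1: read out[2]='P', append. Buffer now: "GPPPP"
  byte 2: read out[3]='P', append. Buffer now: "GPPPPP"
  byte 3: read out[4]='P', append. Buffer now: "GPPPPPP"
  byte 4: read out[5]='P', append. Buffer now: "GPPPPPPP"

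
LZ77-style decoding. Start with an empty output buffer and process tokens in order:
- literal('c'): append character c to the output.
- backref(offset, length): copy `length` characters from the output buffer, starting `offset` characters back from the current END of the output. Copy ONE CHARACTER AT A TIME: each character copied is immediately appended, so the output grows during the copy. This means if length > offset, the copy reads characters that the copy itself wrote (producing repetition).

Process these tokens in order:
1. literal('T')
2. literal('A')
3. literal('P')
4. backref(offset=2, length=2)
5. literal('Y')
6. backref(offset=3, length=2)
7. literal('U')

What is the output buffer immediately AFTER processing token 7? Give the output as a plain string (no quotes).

Token 1: literal('T'). Output: "T"
Token 2: literal('A'). Output: "TA"
Token 3: literal('P'). Output: "TAP"
Token 4: backref(off=2, len=2). Copied 'AP' from pos 1. Output: "TAPAP"
Token 5: literal('Y'). Output: "TAPAPY"
Token 6: backref(off=3, len=2). Copied 'AP' from pos 3. Output: "TAPAPYAP"
Token 7: literal('U'). Output: "TAPAPYAPU"

Answer: TAPAPYAPU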